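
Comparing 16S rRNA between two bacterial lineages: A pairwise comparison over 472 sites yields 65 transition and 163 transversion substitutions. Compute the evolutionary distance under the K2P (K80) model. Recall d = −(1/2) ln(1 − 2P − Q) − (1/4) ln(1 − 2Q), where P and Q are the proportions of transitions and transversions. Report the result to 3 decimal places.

P = 65/472 ≈ 0.137712 and Q = 163/472 ≈ 0.345339.
Under the Kimura two-parameter model, d = −½ ln(1 − 2P − Q) − ¼ ln(1 − 2Q).
1 − 2P − Q = 0.379237, giving −½ ln(0.379237) = 0.484797.
1 − 2Q = 0.309322, giving −¼ ln(0.309322) = 0.293343.
d = 0.484797 + 0.293343 = 0.778140.

0.778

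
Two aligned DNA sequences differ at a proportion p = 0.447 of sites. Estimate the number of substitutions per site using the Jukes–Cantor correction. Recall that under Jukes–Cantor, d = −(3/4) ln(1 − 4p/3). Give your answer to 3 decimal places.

d = −(3/4) ln(1 − 4p/3) = −0.75 ln(1 − 0.596) = −0.75 ln(0.404)
  = −0.75 × (-0.906340) = 0.679755 substitutions/site.

0.680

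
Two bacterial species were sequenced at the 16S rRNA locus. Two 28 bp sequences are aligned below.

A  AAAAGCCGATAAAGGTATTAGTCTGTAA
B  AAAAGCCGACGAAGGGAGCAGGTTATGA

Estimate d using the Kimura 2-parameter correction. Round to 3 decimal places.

Of 28 sites, 6 differences are transitions and 3 are transversions, so P = 6/28 ≈ 0.214286 and Q = 3/28 ≈ 0.107143.
Under the Kimura two-parameter model, d = −½ ln(1 − 2P − Q) − ¼ ln(1 − 2Q).
1 − 2P − Q = 0.464285, giving −½ ln(0.464285) = 0.383628.
1 − 2Q = 0.785714, giving −¼ ln(0.785714) = 0.060291.
d = 0.383628 + 0.060291 = 0.443919.

0.444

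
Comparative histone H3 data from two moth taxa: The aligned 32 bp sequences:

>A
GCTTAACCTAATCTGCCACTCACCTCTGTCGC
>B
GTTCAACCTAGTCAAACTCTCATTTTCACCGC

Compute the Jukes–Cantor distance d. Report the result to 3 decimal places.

0.585

The sequences differ at 13 of 32 sites, so p = 13/32 = 0.40625.
d = −(3/4) ln(1 − 4p/3) = −0.75 ln(1 − 0.541667) = −0.75 ln(0.458333)
  = −0.75 × (-0.780159) = 0.585119 substitutions/site.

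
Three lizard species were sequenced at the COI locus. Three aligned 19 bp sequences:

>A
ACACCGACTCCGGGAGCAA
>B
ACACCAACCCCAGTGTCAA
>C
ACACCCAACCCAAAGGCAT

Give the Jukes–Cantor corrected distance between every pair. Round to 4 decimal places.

d(A,B) = 0.4099, d(A,C) = 0.6181, d(B,C) = 0.4099

A–B: 6/19 sites differ → p ≈ 0.315789, d = −0.75 ln(1 − 0.421052) = 0.409907 ≈ 0.4099.
A–C: 8/19 sites differ → p ≈ 0.421053, d = −0.75 ln(1 − 0.561404) = 0.618132 ≈ 0.6181.
B–C: 6/19 sites differ → p ≈ 0.315789, d = −0.75 ln(1 − 0.421052) = 0.409907 ≈ 0.4099.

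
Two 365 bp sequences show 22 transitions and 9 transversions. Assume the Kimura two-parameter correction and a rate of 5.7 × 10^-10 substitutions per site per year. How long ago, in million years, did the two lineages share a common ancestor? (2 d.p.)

P = 22/365 ≈ 0.060274 and Q = 9/365 ≈ 0.024658.
Under the Kimura two-parameter model, d = −½ ln(1 − 2P − Q) − ¼ ln(1 − 2Q).
1 − 2P − Q = 0.854794, giving −½ ln(0.854794) = 0.078447.
1 − 2Q = 0.950684, giving −¼ ln(0.950684) = 0.012643.
d = 0.078447 + 0.012643 = 0.091090.
Under a molecular clock d = 2μt, so t = d/(2μ) = 0.091090 / (2 × 5.7 × 10^-10) = 79.90 million years.

79.90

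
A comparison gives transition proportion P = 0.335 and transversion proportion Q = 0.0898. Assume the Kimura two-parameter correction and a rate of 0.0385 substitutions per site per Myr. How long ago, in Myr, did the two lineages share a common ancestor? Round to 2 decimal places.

Under the Kimura two-parameter model, d = −½ ln(1 − 2P − Q) − ¼ ln(1 − 2Q).
1 − 2P − Q = 0.2402, giving −½ ln(0.2402) = 0.713142.
1 − 2Q = 0.8204, giving −¼ ln(0.8204) = 0.049491.
d = 0.713142 + 0.049491 = 0.762633.
Under a molecular clock d = 2μt, so t = d/(2μ) = 0.762633 / (2 × 0.0385) = 9.90 Myr.

9.90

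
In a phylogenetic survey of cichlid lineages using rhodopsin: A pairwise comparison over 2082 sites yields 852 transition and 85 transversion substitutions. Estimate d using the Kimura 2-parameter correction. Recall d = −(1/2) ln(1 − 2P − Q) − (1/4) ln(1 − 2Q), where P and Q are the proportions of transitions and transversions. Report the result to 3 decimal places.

1.002

P = 852/2082 ≈ 0.409222 and Q = 85/2082 ≈ 0.040826.
Under the Kimura two-parameter model, d = −½ ln(1 − 2P − Q) − ¼ ln(1 − 2Q).
1 − 2P − Q = 0.14073, giving −½ ln(0.14073) = 0.980456.
1 − 2Q = 0.918348, giving −¼ ln(0.918348) = 0.021295.
d = 0.980456 + 0.021295 = 1.001751.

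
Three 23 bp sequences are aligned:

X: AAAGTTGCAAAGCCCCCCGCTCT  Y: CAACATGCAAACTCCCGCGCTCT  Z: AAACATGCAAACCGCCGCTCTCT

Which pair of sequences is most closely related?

Y and Z

X–Y: 6/23 differ, p = 0.261, d = 0.321.
X–Z: 6/23 differ, p = 0.261, d = 0.321.
Y–Z: 4/23 differ, p = 0.174, d = 0.198.
The smallest distance is between Y and Z.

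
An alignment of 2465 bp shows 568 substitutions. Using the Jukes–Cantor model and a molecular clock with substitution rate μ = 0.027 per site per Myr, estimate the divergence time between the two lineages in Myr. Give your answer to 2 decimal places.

p = 568/2465 ≈ 0.230426.
d = −(3/4) ln(1 − 4p/3) = −0.75 ln(1 − 0.307235) = −0.75 ln(0.692765)
  = −0.75 × (-0.367064) = 0.275298 substitutions/site.
Under a molecular clock d = 2μt, so t = d/(2μ) = 0.275298 / (2 × 0.027) = 5.10 Myr.

5.10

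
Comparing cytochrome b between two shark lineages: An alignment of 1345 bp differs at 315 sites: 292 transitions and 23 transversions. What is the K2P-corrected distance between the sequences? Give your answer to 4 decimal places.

P = 292/1345 ≈ 0.2171 and Q = 23/1345 ≈ 0.0171.
Under the Kimura two-parameter model, d = −½ ln(1 − 2P − Q) − ¼ ln(1 − 2Q).
1 − 2P − Q = 0.5487, giving −½ ln(0.5487) = 0.300102.
1 − 2Q = 0.9658, giving −¼ ln(0.9658) = 0.008700.
d = 0.300102 + 0.008700 = 0.308802.

0.3088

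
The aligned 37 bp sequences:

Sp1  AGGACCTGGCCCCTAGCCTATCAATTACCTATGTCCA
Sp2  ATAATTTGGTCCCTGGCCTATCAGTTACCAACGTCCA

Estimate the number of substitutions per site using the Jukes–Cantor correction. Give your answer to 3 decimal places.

The sequences differ at 9 of 37 sites (2, 3, 5, 6, 10, 15, 24, 30, 32), so p = 9/37 ≈ 0.243243.
d = −(3/4) ln(1 − 4p/3) = −0.75 ln(1 − 0.324324) = −0.75 ln(0.675676)
  = −0.75 × (-0.392042) = 0.294032 substitutions/site.

0.294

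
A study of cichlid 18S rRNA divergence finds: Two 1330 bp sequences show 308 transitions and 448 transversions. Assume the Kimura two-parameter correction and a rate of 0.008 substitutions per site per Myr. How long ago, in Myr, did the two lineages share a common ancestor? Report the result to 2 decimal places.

P = 308/1330 ≈ 0.231579 and Q = 448/1330 ≈ 0.336842.
Under the Kimura two-parameter model, d = −½ ln(1 − 2P − Q) − ¼ ln(1 − 2Q).
1 − 2P − Q = 0.2, giving −½ ln(0.2) = 0.804719.
1 − 2Q = 0.326316, giving −¼ ln(0.326316) = 0.279972.
d = 0.804719 + 0.279972 = 1.084691.
Under a molecular clock d = 2μt, so t = d/(2μ) = 1.084691 / (2 × 0.008) = 67.79 Myr.

67.79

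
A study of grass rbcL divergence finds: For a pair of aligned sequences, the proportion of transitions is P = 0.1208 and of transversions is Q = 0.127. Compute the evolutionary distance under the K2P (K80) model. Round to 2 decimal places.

Under the Kimura two-parameter model, d = −½ ln(1 − 2P − Q) − ¼ ln(1 − 2Q).
1 − 2P − Q = 0.6314, giving −½ ln(0.6314) = 0.229908.
1 − 2Q = 0.746, giving −¼ ln(0.746) = 0.073257.
d = 0.229908 + 0.073257 = 0.303165.

0.30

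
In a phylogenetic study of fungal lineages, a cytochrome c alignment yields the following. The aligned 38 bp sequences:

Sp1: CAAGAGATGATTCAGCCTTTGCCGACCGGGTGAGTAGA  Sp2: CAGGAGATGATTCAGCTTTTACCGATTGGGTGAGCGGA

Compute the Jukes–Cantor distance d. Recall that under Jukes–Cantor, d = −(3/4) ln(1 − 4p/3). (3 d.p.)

0.211

The sequences differ at 7 of 38 sites (3, 17, 21, 26, 27, 35, 36), so p = 7/38 ≈ 0.184211.
d = −(3/4) ln(1 − 4p/3) = −0.75 ln(1 − 0.245615) = −0.75 ln(0.754385)
  = −0.75 × (-0.281852) = 0.211389 substitutions/site.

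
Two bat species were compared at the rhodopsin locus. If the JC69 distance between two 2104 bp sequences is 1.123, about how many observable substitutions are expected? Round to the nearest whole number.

Invert JC69: p = (3/4)(1 − e^(−4d/3)) = 0.75 × (1 − e^(-1.497333)) = 0.75 × (1 − 0.223726) = 0.582206.
Expected differing sites = pL ≈ 0.582206 × 2104 = 1224.961424 ≈ 1225.

1225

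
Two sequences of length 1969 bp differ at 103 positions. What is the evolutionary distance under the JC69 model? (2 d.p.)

p = 103/1969 ≈ 0.052311.
d = −(3/4) ln(1 − 4p/3) = −0.75 ln(1 − 0.069748) = −0.75 ln(0.930252)
  = −0.75 × (-0.072300) = 0.054225 substitutions/site.

0.05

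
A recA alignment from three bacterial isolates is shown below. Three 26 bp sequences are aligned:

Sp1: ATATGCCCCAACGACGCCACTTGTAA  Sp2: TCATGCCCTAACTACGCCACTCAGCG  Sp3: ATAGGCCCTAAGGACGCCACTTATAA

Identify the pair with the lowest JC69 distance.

Sp1 and Sp3

Sp1–Sp2: 9/26 differ, p = 0.346, d = 0.464.
Sp1–Sp3: 4/26 differ, p = 0.154, d = 0.172.
Sp2–Sp3: 9/26 differ, p = 0.346, d = 0.464.
The smallest distance is between Sp1 and Sp3.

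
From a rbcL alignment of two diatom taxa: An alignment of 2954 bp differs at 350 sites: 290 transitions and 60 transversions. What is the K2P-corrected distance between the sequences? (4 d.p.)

P = 290/2954 ≈ 0.098172 and Q = 60/2954 ≈ 0.020311.
Under the Kimura two-parameter model, d = −½ ln(1 − 2P − Q) − ¼ ln(1 − 2Q).
1 − 2P − Q = 0.783345, giving −½ ln(0.783345) = 0.122091.
1 − 2Q = 0.959378, giving −¼ ln(0.959378) = 0.010368.
d = 0.122091 + 0.010368 = 0.132459.

0.1325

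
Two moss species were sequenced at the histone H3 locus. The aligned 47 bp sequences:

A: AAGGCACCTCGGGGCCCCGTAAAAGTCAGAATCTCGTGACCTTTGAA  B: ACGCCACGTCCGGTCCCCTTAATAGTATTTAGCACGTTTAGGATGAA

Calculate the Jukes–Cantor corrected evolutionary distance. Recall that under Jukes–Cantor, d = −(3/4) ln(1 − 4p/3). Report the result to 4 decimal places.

The sequences differ at 19 of 47 sites, so p = 19/47 ≈ 0.404255.
d = −(3/4) ln(1 − 4p/3) = −0.75 ln(1 − 0.539007) = −0.75 ln(0.460993)
  = −0.75 × (-0.774372) = 0.580779 substitutions/site.

0.5808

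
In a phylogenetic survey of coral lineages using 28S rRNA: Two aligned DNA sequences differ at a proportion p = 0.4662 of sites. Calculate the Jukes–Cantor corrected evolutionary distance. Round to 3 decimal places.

d = −(3/4) ln(1 − 4p/3) = −0.75 ln(1 − 0.6216) = −0.75 ln(0.3784)
  = −0.75 × (-0.971803) = 0.728852 substitutions/site.

0.729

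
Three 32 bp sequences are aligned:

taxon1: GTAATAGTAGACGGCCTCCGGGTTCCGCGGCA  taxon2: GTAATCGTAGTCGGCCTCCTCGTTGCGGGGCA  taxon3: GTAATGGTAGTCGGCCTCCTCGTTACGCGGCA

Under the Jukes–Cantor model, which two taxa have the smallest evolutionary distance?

taxon2 and taxon3

taxon1–taxon2: 6/32 differ, p = 0.188, d = 0.216.
taxon1–taxon3: 5/32 differ, p = 0.156, d = 0.175.
taxon2–taxon3: 3/32 differ, p = 0.094, d = 0.100.
The smallest distance is between taxon2 and taxon3.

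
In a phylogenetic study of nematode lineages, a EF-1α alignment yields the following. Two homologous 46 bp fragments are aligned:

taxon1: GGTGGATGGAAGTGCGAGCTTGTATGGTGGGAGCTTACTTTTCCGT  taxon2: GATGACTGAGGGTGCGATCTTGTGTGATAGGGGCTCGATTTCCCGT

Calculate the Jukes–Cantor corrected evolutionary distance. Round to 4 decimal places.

The sequences differ at 15 of 46 sites, so p = 15/46 ≈ 0.326087.
d = −(3/4) ln(1 − 4p/3) = −0.75 ln(1 − 0.434783) = −0.75 ln(0.565217)
  = −0.75 × (-0.570546) = 0.427910 substitutions/site.

0.4279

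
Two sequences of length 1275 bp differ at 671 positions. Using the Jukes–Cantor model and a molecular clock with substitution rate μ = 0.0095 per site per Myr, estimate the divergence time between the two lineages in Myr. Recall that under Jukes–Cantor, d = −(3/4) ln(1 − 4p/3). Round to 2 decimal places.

p = 671/1275 ≈ 0.526275.
d = −(3/4) ln(1 − 4p/3) = −0.75 ln(1 − 0.7017) = −0.75 ln(0.2983)
  = −0.75 × (-1.209656) = 0.907242 substitutions/site.
Under a molecular clock d = 2μt, so t = d/(2μ) = 0.907242 / (2 × 0.0095) = 47.75 Myr.

47.75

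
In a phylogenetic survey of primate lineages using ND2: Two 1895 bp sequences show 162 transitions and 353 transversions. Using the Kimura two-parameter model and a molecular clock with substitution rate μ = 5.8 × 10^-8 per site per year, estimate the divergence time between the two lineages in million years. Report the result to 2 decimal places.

2.91

P = 162/1895 ≈ 0.085488 and Q = 353/1895 ≈ 0.18628.
Under the Kimura two-parameter model, d = −½ ln(1 − 2P − Q) − ¼ ln(1 − 2Q).
1 − 2P − Q = 0.642744, giving −½ ln(0.642744) = 0.221004.
1 − 2Q = 0.62744, giving −¼ ln(0.62744) = 0.116527.
d = 0.221004 + 0.116527 = 0.337531.
Under a molecular clock d = 2μt, so t = d/(2μ) = 0.337531 / (2 × 5.8 × 10^-8) = 2.91 million years.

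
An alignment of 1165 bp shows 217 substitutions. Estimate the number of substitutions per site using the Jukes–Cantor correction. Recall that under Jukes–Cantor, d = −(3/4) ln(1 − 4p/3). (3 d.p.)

0.214

p = 217/1165 ≈ 0.186266.
d = −(3/4) ln(1 − 4p/3) = −0.75 ln(1 − 0.248355) = −0.75 ln(0.751645)
  = −0.75 × (-0.285491) = 0.214118 substitutions/site.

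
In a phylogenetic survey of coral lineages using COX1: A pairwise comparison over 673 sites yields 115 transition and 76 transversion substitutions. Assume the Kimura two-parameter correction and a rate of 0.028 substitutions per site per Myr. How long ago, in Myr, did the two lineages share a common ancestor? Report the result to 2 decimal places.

P = 115/673 ≈ 0.170877 and Q = 76/673 ≈ 0.112927.
Under the Kimura two-parameter model, d = −½ ln(1 − 2P − Q) − ¼ ln(1 − 2Q).
1 − 2P − Q = 0.545319, giving −½ ln(0.545319) = 0.303192.
1 − 2Q = 0.774146, giving −¼ ln(0.774146) = 0.063999.
d = 0.303192 + 0.063999 = 0.367191.
Under a molecular clock d = 2μt, so t = d/(2μ) = 0.367191 / (2 × 0.028) = 6.56 Myr.

6.56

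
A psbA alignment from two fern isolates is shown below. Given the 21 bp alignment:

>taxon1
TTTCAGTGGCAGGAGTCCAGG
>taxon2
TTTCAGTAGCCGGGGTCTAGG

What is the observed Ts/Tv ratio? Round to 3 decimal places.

Transitions are A↔G and C↔T; transversions are all other mismatches.
Transitions: 3. Transversions: 1.
R = 3/1 = 3.000.

3.000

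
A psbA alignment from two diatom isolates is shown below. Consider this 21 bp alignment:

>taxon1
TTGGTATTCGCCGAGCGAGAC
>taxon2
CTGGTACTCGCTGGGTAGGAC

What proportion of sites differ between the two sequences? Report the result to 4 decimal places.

The sequences differ at 7 of 21 positions (sites 1, 7, 12, 14, 16, 17, 18).
p = 7/21 = 0.333333… ≈ 0.3333 (to 4 d.p.).

0.3333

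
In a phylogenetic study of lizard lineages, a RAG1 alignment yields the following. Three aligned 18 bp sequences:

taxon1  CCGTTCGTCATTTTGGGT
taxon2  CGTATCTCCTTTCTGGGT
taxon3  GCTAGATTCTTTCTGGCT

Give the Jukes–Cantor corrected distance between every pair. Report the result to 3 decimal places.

taxon1–taxon2: 7/18 sites differ → p ≈ 0.388889, d = −0.75 ln(1 − 0.518519) = 0.548166 ≈ 0.548.
taxon1–taxon3: 9/18 sites differ → p = 0.5, d = −0.75 ln(1 − 0.666667) = 0.823960 ≈ 0.824.
taxon2–taxon3: 6/18 sites differ → p ≈ 0.333333, d = −0.75 ln(1 − 0.444444) = 0.440839 ≈ 0.441.

d(taxon1,taxon2) = 0.548, d(taxon1,taxon3) = 0.824, d(taxon2,taxon3) = 0.441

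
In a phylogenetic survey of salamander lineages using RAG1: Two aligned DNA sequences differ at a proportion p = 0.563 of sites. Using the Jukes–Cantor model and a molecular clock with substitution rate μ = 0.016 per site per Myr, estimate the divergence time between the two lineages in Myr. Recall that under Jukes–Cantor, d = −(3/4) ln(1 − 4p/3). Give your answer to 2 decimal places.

d = −(3/4) ln(1 − 4p/3) = −0.75 ln(1 − 0.750667) = −0.75 ln(0.249333)
  = −0.75 × (-1.388966) = 1.041725 substitutions/site.
Under a molecular clock d = 2μt, so t = d/(2μ) = 1.041725 / (2 × 0.016) = 32.55 Myr.

32.55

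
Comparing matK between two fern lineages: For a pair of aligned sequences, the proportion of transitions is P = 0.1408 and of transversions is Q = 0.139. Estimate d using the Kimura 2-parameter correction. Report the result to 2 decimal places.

Under the Kimura two-parameter model, d = −½ ln(1 − 2P − Q) − ¼ ln(1 − 2Q).
1 − 2P − Q = 0.5794, giving −½ ln(0.5794) = 0.272881.
1 − 2Q = 0.722, giving −¼ ln(0.722) = 0.081433.
d = 0.272881 + 0.081433 = 0.354314.

0.35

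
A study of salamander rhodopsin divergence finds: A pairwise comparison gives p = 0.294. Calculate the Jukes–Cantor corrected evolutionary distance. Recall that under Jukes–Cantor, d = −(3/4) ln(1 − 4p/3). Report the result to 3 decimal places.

d = −(3/4) ln(1 − 4p/3) = −0.75 ln(1 − 0.392) = −0.75 ln(0.608)
  = −0.75 × (-0.497580) = 0.373185 substitutions/site.

0.373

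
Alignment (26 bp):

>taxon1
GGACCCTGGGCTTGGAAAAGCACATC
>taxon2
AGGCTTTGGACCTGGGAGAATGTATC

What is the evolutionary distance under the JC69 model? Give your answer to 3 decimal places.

0.717

The sequences differ at 12 of 26 sites, so p = 12/26 ≈ 0.461538.
d = −(3/4) ln(1 − 4p/3) = −0.75 ln(1 − 0.615384) = −0.75 ln(0.384616)
  = −0.75 × (-0.955510) = 0.716633 substitutions/site.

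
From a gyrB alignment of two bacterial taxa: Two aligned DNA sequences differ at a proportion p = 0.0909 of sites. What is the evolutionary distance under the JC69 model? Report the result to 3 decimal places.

d = −(3/4) ln(1 − 4p/3) = −0.75 ln(1 − 0.1212) = −0.75 ln(0.8788)
  = −0.75 × (-0.129198) = 0.096899 substitutions/site.

0.097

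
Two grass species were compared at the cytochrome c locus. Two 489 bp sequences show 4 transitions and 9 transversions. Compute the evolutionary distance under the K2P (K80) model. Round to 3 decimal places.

0.027

P = 4/489 ≈ 0.00818 and Q = 9/489 ≈ 0.018405.
Under the Kimura two-parameter model, d = −½ ln(1 − 2P − Q) − ¼ ln(1 − 2Q).
1 − 2P − Q = 0.965235, giving −½ ln(0.965235) = 0.017692.
1 − 2Q = 0.96319, giving −¼ ln(0.96319) = 0.009376.
d = 0.017692 + 0.009376 = 0.027068.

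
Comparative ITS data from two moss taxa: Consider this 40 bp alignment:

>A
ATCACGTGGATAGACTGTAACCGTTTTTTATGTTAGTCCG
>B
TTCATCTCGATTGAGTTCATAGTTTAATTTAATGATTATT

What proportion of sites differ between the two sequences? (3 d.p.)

0.550

The sequences differ at 22 of 40 positions.
p = 22/40 = 0.550.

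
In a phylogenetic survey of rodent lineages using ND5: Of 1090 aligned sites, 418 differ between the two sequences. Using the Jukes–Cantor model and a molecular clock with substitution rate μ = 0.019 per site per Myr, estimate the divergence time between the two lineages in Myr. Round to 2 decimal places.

p = 418/1090 ≈ 0.383486.
d = −(3/4) ln(1 − 4p/3) = −0.75 ln(1 − 0.511315) = −0.75 ln(0.488685)
  = −0.75 × (-0.716037) = 0.537028 substitutions/site.
Under a molecular clock d = 2μt, so t = d/(2μ) = 0.537028 / (2 × 0.019) = 14.13 Myr.

14.13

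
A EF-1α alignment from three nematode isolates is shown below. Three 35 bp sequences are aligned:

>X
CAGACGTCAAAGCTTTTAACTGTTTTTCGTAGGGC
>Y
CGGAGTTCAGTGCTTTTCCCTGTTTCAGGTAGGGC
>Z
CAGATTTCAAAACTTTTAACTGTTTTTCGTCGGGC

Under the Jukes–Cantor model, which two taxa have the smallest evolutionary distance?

X and Z

X–Y: 10/35 differ, p = 0.286, d = 0.360.
X–Z: 4/35 differ, p = 0.114, d = 0.124.
Y–Z: 11/35 differ, p = 0.314, d = 0.407.
The smallest distance is between X and Z.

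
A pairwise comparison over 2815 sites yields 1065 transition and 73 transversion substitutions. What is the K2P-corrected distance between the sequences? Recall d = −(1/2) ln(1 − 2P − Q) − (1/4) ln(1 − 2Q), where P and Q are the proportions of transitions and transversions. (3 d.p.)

0.776

P = 1065/2815 ≈ 0.37833 and Q = 73/2815 ≈ 0.025933.
Under the Kimura two-parameter model, d = −½ ln(1 − 2P − Q) − ¼ ln(1 − 2Q).
1 − 2P − Q = 0.217407, giving −½ ln(0.217407) = 0.762992.
1 − 2Q = 0.948134, giving −¼ ln(0.948134) = 0.013315.
d = 0.762992 + 0.013315 = 0.776307.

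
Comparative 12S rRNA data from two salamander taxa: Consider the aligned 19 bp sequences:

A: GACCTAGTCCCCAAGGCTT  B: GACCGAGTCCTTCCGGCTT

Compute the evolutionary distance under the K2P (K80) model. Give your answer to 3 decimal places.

0.325

Of 19 sites, 2 differences are transitions and 3 are transversions, so P = 2/19 ≈ 0.105263 and Q = 3/19 ≈ 0.157895.
Under the Kimura two-parameter model, d = −½ ln(1 − 2P − Q) − ¼ ln(1 − 2Q).
1 − 2P − Q = 0.631579, giving −½ ln(0.631579) = 0.229766.
1 − 2Q = 0.68421, giving −¼ ln(0.68421) = 0.094873.
d = 0.229766 + 0.094873 = 0.324639.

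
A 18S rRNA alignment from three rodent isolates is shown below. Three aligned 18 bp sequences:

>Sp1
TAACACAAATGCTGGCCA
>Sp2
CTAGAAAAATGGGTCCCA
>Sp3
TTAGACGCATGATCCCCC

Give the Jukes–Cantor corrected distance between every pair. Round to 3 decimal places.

d(Sp1,Sp2) = 0.673, d(Sp1,Sp3) = 0.673, d(Sp2,Sp3) = 0.673

Sp1–Sp2: 8/18 sites differ → p ≈ 0.444444, d = −0.75 ln(1 − 0.592592) = 0.673455 ≈ 0.673.
Sp1–Sp3: 8/18 sites differ → p ≈ 0.444444, d = −0.75 ln(1 − 0.592592) = 0.673455 ≈ 0.673.
Sp2–Sp3: 8/18 sites differ → p ≈ 0.444444, d = −0.75 ln(1 − 0.592592) = 0.673455 ≈ 0.673.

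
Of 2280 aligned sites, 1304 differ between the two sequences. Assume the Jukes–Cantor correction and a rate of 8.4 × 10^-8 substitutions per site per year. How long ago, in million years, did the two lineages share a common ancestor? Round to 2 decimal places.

6.42

p = 1304/2280 ≈ 0.57193.
d = −(3/4) ln(1 − 4p/3) = −0.75 ln(1 − 0.762573) = −0.75 ln(0.237427)
  = −0.75 × (-1.437895) = 1.078421 substitutions/site.
Under a molecular clock d = 2μt, so t = d/(2μ) = 1.078421 / (2 × 8.4 × 10^-8) = 6.42 million years.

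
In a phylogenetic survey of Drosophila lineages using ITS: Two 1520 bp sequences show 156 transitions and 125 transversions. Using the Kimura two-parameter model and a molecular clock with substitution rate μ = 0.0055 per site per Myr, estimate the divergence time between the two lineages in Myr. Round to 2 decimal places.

19.49

P = 156/1520 ≈ 0.102632 and Q = 125/1520 ≈ 0.082237.
Under the Kimura two-parameter model, d = −½ ln(1 − 2P − Q) − ¼ ln(1 − 2Q).
1 − 2P − Q = 0.712499, giving −½ ln(0.712499) = 0.169488.
1 − 2Q = 0.835526, giving −¼ ln(0.835526) = 0.044923.
d = 0.169488 + 0.044923 = 0.214411.
Under a molecular clock d = 2μt, so t = d/(2μ) = 0.214411 / (2 × 0.0055) = 19.49 Myr.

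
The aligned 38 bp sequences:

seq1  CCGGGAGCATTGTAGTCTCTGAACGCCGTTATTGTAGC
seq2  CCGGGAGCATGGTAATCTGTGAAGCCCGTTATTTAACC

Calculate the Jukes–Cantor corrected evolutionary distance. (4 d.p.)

The sequences differ at 8 of 38 sites (11, 15, 19, 24, 25, 34, 35, 37), so p = 8/38 ≈ 0.210526.
d = −(3/4) ln(1 − 4p/3) = −0.75 ln(1 − 0.280701) = −0.75 ln(0.719299)
  = −0.75 × (-0.329478) = 0.247109 substitutions/site.

0.2471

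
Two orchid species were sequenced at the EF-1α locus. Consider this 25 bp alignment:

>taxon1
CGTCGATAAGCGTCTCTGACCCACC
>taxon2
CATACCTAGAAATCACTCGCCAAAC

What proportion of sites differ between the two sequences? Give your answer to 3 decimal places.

0.520

The sequences differ at 13 of 25 positions.
p = 13/25 = 0.520.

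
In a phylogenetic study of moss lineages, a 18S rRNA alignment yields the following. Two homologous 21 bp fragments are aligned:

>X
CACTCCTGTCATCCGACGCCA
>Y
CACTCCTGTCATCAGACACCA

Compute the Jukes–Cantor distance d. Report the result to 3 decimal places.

The sequences differ at 2 of 21 sites (14, 18), so p = 2/21 ≈ 0.095238.
d = −(3/4) ln(1 − 4p/3) = −0.75 ln(1 − 0.126984) = −0.75 ln(0.873016)
  = −0.75 × (-0.135801) = 0.101851 substitutions/site.

0.102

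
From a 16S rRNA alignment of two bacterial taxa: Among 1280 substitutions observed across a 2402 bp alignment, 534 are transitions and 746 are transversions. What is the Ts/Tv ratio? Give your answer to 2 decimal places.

0.72

R = 534/746 = 0.715817… ≈ 0.72 (to 2 d.p.).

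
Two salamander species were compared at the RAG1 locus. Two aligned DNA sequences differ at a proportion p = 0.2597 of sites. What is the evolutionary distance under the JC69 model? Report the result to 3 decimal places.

d = −(3/4) ln(1 − 4p/3) = −0.75 ln(1 − 0.346267) = −0.75 ln(0.653733)
  = −0.75 × (-0.425056) = 0.318792 substitutions/site.

0.319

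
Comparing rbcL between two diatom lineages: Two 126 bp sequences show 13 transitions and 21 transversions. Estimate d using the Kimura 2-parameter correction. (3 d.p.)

P = 13/126 ≈ 0.103175 and Q = 21/126 ≈ 0.166667.
Under the Kimura two-parameter model, d = −½ ln(1 − 2P − Q) − ¼ ln(1 − 2Q).
1 − 2P − Q = 0.626983, giving −½ ln(0.626983) = 0.233418.
1 − 2Q = 0.666666, giving −¼ ln(0.666666) = 0.101367.
d = 0.233418 + 0.101367 = 0.334785.

0.335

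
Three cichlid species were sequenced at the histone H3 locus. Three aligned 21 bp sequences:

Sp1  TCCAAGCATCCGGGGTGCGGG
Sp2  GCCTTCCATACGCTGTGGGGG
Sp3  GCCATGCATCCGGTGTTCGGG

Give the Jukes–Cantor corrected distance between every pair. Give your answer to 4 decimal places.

d(Sp1,Sp2) = 0.5319, d(Sp1,Sp3) = 0.2197, d(Sp2,Sp3) = 0.3597

Sp1–Sp2: 8/21 sites differ → p ≈ 0.380952, d = −0.75 ln(1 − 0.507936) = 0.531860 ≈ 0.5319.
Sp1–Sp3: 4/21 sites differ → p ≈ 0.190476, d = −0.75 ln(1 − 0.253968) = 0.219740 ≈ 0.2197.
Sp2–Sp3: 6/21 sites differ → p ≈ 0.285714, d = −0.75 ln(1 − 0.380952) = 0.359679 ≈ 0.3597.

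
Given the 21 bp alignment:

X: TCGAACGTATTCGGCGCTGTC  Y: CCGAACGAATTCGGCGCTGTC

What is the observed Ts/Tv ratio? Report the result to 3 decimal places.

1.000

Transitions are A↔G and C↔T; transversions are all other mismatches.
Transitions: 1. Transversions: 1.
R = 1/1 = 1.000.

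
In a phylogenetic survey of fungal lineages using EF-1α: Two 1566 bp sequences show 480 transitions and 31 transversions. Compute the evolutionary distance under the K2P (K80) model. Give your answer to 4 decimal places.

0.5111

P = 480/1566 ≈ 0.306513 and Q = 31/1566 ≈ 0.019796.
Under the Kimura two-parameter model, d = −½ ln(1 − 2P − Q) − ¼ ln(1 − 2Q).
1 − 2P − Q = 0.367178, giving −½ ln(0.367178) = 0.500954.
1 − 2Q = 0.960408, giving −¼ ln(0.960408) = 0.010099.
d = 0.500954 + 0.010099 = 0.511053.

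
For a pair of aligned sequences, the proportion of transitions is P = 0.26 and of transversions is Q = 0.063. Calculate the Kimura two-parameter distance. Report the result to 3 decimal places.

0.471

Under the Kimura two-parameter model, d = −½ ln(1 − 2P − Q) − ¼ ln(1 − 2Q).
1 − 2P − Q = 0.417, giving −½ ln(0.417) = 0.437335.
1 − 2Q = 0.874, giving −¼ ln(0.874) = 0.033669.
d = 0.437335 + 0.033669 = 0.471004.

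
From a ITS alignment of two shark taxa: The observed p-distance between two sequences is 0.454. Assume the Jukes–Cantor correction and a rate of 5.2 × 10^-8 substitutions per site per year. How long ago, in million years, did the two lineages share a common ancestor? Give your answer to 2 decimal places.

6.70

d = −(3/4) ln(1 − 4p/3) = −0.75 ln(1 − 0.605333) = −0.75 ln(0.394667)
  = −0.75 × (-0.929713) = 0.697285 substitutions/site.
Under a molecular clock d = 2μt, so t = d/(2μ) = 0.697285 / (2 × 5.2 × 10^-8) = 6.70 million years.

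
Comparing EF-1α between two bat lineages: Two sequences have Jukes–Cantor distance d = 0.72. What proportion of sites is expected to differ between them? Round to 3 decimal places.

p = (3/4)(1 − e^(−4d/3)) = 0.75 × (1 − e^(-0.96)) = 0.75 × (1 − 0.382893) = 0.462830.

0.463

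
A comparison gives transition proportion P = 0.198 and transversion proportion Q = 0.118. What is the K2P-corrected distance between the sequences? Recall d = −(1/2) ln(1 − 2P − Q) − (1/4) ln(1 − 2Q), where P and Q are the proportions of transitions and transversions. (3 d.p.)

0.428

Under the Kimura two-parameter model, d = −½ ln(1 − 2P − Q) − ¼ ln(1 − 2Q).
1 − 2P − Q = 0.486, giving −½ ln(0.486) = 0.360773.
1 − 2Q = 0.764, giving −¼ ln(0.764) = 0.067297.
d = 0.360773 + 0.067297 = 0.428070.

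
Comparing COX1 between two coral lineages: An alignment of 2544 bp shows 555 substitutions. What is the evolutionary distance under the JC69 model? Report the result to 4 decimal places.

p = 555/2544 ≈ 0.21816.
d = −(3/4) ln(1 − 4p/3) = −0.75 ln(1 − 0.29088) = −0.75 ln(0.70912)
  = −0.75 × (-0.343731) = 0.257798 substitutions/site.

0.2578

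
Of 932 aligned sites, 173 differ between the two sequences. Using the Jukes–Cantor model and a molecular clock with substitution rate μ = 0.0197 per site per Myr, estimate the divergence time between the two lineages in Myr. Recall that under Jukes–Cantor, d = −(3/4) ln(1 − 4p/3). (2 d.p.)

5.41

p = 173/932 ≈ 0.185622.
d = −(3/4) ln(1 − 4p/3) = −0.75 ln(1 − 0.247496) = −0.75 ln(0.752504)
  = −0.75 × (-0.284349) = 0.213262 substitutions/site.
Under a molecular clock d = 2μt, so t = d/(2μ) = 0.213262 / (2 × 0.0197) = 5.41 Myr.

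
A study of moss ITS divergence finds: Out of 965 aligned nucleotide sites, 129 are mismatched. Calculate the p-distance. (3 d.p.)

0.134

p = 129/965 = 0.133678… ≈ 0.134 (to 3 d.p.).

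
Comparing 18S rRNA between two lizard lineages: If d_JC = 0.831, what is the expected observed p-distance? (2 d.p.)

p = (3/4)(1 − e^(−4d/3)) = 0.75 × (1 − e^(-1.108)) = 0.75 × (1 − 0.330219) = 0.502336.

0.50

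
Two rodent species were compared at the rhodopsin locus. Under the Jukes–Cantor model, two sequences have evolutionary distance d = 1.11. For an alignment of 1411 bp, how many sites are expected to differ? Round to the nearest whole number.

817

Invert JC69: p = (3/4)(1 − e^(−4d/3)) = 0.75 × (1 − e^(-1.48)) = 0.75 × (1 − 0.227638) = 0.579272.
Expected differing sites = pL ≈ 0.579272 × 1411 = 817.352792 ≈ 817.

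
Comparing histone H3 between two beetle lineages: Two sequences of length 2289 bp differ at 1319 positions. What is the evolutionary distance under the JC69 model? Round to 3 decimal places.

1.097

p = 1319/2289 ≈ 0.576234.
d = −(3/4) ln(1 − 4p/3) = −0.75 ln(1 − 0.768312) = −0.75 ln(0.231688)
  = −0.75 × (-1.462364) = 1.096773 substitutions/site.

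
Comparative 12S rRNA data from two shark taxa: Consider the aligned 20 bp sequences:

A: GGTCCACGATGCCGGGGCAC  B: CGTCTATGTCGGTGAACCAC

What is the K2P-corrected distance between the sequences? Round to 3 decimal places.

Of 20 sites, 6 differences are transitions and 4 are transversions, so P = 6/20 = 0.3 and Q = 4/20 = 0.2.
Under the Kimura two-parameter model, d = −½ ln(1 − 2P − Q) − ¼ ln(1 − 2Q).
1 − 2P − Q = 0.2, giving −½ ln(0.2) = 0.804719.
1 − 2Q = 0.6, giving −¼ ln(0.6) = 0.127706.
d = 0.804719 + 0.127706 = 0.932425.

0.932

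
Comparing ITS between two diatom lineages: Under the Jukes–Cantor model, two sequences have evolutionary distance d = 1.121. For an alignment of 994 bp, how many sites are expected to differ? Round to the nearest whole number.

Invert JC69: p = (3/4)(1 − e^(−4d/3)) = 0.75 × (1 − e^(-1.494667)) = 0.75 × (1 − 0.224323) = 0.581758.
Expected differing sites = pL ≈ 0.581758 × 994 = 578.267452 ≈ 578.

578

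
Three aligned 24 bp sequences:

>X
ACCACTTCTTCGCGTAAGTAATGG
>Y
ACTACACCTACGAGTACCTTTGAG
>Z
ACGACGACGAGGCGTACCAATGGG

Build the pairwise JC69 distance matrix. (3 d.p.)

X–Y: 11/24 sites differ → p ≈ 0.458333, d = −0.75 ln(1 − 0.611111) = 0.708346 ≈ 0.708.
X–Z: 11/24 sites differ → p ≈ 0.458333, d = −0.75 ln(1 − 0.611111) = 0.708346 ≈ 0.708.
Y–Z: 9/24 sites differ → p = 0.375, d = −0.75 ln(1 − 0.5) = 0.519860 ≈ 0.520.

d(X,Y) = 0.708, d(X,Z) = 0.708, d(Y,Z) = 0.520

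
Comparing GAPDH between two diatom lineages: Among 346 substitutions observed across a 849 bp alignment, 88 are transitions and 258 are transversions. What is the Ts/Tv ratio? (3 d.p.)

0.341

R = 88/258 = 0.341085… ≈ 0.341 (to 3 d.p.).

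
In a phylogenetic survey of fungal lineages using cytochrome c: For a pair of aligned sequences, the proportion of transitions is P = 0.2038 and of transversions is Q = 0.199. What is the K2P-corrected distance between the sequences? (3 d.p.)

Under the Kimura two-parameter model, d = −½ ln(1 − 2P − Q) − ¼ ln(1 − 2Q).
1 − 2P − Q = 0.3934, giving −½ ln(0.3934) = 0.466464.
1 − 2Q = 0.602, giving −¼ ln(0.602) = 0.126874.
d = 0.466464 + 0.126874 = 0.593338.

0.593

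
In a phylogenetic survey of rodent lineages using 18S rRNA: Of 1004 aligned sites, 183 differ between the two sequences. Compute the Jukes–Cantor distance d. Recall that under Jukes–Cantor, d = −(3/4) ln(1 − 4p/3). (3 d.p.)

p = 183/1004 ≈ 0.182271.
d = −(3/4) ln(1 − 4p/3) = −0.75 ln(1 − 0.243028) = −0.75 ln(0.756972)
  = −0.75 × (-0.278429) = 0.208822 substitutions/site.

0.209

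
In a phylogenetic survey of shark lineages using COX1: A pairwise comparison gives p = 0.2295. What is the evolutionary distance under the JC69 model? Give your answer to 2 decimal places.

0.27

d = −(3/4) ln(1 − 4p/3) = −0.75 ln(1 − 0.306) = −0.75 ln(0.694)
  = −0.75 × (-0.365283) = 0.273962 substitutions/site.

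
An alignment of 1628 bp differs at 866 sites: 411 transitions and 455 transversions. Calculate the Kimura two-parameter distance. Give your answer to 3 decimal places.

P = 411/1628 ≈ 0.252457 and Q = 455/1628 ≈ 0.279484.
Under the Kimura two-parameter model, d = −½ ln(1 − 2P − Q) − ¼ ln(1 − 2Q).
1 − 2P − Q = 0.215602, giving −½ ln(0.215602) = 0.767161.
1 − 2Q = 0.441032, giving −¼ ln(0.441032) = 0.204659.
d = 0.767161 + 0.204659 = 0.971820.

0.972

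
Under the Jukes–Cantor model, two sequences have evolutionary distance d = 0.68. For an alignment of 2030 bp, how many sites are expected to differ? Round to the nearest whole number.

908

Invert JC69: p = (3/4)(1 − e^(−4d/3)) = 0.75 × (1 − e^(-0.906667)) = 0.75 × (1 − 0.403868) = 0.447099.
Expected differing sites = pL ≈ 0.447099 × 2030 = 907.61097 ≈ 908.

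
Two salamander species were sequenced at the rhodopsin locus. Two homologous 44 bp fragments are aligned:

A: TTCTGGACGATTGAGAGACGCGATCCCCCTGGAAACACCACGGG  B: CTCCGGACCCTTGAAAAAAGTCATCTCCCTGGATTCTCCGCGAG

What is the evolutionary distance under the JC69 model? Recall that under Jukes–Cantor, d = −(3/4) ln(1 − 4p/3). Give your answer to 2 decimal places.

The sequences differ at 15 of 44 sites, so p = 15/44 ≈ 0.340909.
d = −(3/4) ln(1 − 4p/3) = −0.75 ln(1 − 0.454545) = −0.75 ln(0.545455)
  = −0.75 × (-0.606135) = 0.454601 substitutions/site.

0.45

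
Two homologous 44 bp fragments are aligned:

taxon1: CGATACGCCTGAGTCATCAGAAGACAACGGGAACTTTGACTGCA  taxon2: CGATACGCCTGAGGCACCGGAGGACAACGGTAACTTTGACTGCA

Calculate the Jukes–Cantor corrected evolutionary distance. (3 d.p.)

0.123

The sequences differ at 5 of 44 sites (14, 17, 19, 22, 31), so p = 5/44 ≈ 0.113636.
d = −(3/4) ln(1 − 4p/3) = −0.75 ln(1 − 0.151515) = −0.75 ln(0.848485)
  = −0.75 × (-0.164303) = 0.123227 substitutions/site.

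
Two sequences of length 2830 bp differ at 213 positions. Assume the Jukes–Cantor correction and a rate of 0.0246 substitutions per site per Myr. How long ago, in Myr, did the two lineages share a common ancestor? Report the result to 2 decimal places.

1.61

p = 213/2830 ≈ 0.075265.
d = −(3/4) ln(1 − 4p/3) = −0.75 ln(1 − 0.100353) = −0.75 ln(0.899647)
  = −0.75 × (-0.105753) = 0.079315 substitutions/site.
Under a molecular clock d = 2μt, so t = d/(2μ) = 0.079315 / (2 × 0.0246) = 1.61 Myr.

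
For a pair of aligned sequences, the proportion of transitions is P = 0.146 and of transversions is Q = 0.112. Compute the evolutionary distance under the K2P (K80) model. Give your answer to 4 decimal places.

Under the Kimura two-parameter model, d = −½ ln(1 − 2P − Q) − ¼ ln(1 − 2Q).
1 − 2P − Q = 0.596, giving −½ ln(0.596) = 0.258757.
1 − 2Q = 0.776, giving −¼ ln(0.776) = 0.063401.
d = 0.258757 + 0.063401 = 0.322158.

0.3222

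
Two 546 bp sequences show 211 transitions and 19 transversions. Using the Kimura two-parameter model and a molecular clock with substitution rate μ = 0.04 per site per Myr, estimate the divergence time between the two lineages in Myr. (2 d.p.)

10.53

P = 211/546 ≈ 0.386447 and Q = 19/546 ≈ 0.034799.
Under the Kimura two-parameter model, d = −½ ln(1 − 2P − Q) − ¼ ln(1 − 2Q).
1 − 2P − Q = 0.192307, giving −½ ln(0.192307) = 0.824331.
1 − 2Q = 0.930402, giving −¼ ln(0.930402) = 0.018035.
d = 0.824331 + 0.018035 = 0.842366.
Under a molecular clock d = 2μt, so t = d/(2μ) = 0.842366 / (2 × 0.04) = 10.53 Myr.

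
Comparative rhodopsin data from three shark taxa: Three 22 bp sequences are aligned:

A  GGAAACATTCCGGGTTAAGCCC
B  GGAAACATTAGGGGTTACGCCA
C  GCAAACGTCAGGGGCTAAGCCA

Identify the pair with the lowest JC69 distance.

A and B

A–B: 4/22 differ, p = 0.182, d = 0.208.
A–C: 7/22 differ, p = 0.318, d = 0.414.
B–C: 5/22 differ, p = 0.227, d = 0.271.
The smallest distance is between A and B.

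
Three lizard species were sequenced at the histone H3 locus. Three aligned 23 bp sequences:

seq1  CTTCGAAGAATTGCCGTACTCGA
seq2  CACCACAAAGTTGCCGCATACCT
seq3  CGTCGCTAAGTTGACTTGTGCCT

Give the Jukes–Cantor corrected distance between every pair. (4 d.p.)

d(seq1,seq2) = 0.7614, d(seq1,seq3) = 0.8922, d(seq2,seq3) = 0.5532

seq1–seq2: 11/23 sites differ → p ≈ 0.478261, d = −0.75 ln(1 − 0.637681) = 0.761423 ≈ 0.7614.
seq1–seq3: 12/23 sites differ → p ≈ 0.521739, d = −0.75 ln(1 − 0.695652) = 0.892188 ≈ 0.8922.
seq2–seq3: 9/23 sites differ → p ≈ 0.391304, d = −0.75 ln(1 − 0.521739) = 0.553199 ≈ 0.5532.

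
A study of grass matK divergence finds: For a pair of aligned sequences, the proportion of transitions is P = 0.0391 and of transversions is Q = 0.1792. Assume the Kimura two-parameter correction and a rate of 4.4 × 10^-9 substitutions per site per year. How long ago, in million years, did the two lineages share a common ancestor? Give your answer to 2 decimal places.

29.52

Under the Kimura two-parameter model, d = −½ ln(1 − 2P − Q) − ¼ ln(1 − 2Q).
1 − 2P − Q = 0.7426, giving −½ ln(0.7426) = 0.148799.
1 − 2Q = 0.6416, giving −¼ ln(0.6416) = 0.110948.
d = 0.148799 + 0.110948 = 0.259747.
Under a molecular clock d = 2μt, so t = d/(2μ) = 0.259747 / (2 × 4.4 × 10^-9) = 29.52 million years.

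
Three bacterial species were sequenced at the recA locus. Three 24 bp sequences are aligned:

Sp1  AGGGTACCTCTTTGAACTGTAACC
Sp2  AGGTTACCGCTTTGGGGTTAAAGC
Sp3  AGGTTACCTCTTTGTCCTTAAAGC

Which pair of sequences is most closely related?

Sp1–Sp2: 8/24 differ, p = 0.333, d = 0.441.
Sp1–Sp3: 6/24 differ, p = 0.250, d = 0.304.
Sp2–Sp3: 4/24 differ, p = 0.167, d = 0.188.
The smallest distance is between Sp2 and Sp3.

Sp2 and Sp3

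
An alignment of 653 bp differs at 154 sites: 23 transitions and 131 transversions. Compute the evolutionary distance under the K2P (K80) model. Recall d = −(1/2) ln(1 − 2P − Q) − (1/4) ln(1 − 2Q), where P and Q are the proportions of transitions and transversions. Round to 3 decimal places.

0.286

P = 23/653 ≈ 0.035222 and Q = 131/653 ≈ 0.200613.
Under the Kimura two-parameter model, d = −½ ln(1 − 2P − Q) − ¼ ln(1 − 2Q).
1 − 2P − Q = 0.728943, giving −½ ln(0.728943) = 0.158080.
1 − 2Q = 0.598774, giving −¼ ln(0.598774) = 0.128218.
d = 0.158080 + 0.128218 = 0.286298.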